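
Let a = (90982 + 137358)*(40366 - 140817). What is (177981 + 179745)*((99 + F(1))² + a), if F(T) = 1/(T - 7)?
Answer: -49230906555332011/6 ≈ -8.2051e+15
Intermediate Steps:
a = -22936981340 (a = 228340*(-100451) = -22936981340)
F(T) = 1/(-7 + T)
(177981 + 179745)*((99 + F(1))² + a) = (177981 + 179745)*((99 + 1/(-7 + 1))² - 22936981340) = 357726*((99 + 1/(-6))² - 22936981340) = 357726*((99 - ⅙)² - 22936981340) = 357726*((593/6)² - 22936981340) = 357726*(351649/36 - 22936981340) = 357726*(-825730976591/36) = -49230906555332011/6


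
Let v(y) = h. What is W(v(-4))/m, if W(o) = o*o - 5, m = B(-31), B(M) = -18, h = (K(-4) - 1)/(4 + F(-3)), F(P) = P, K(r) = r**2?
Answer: -110/9 ≈ -12.222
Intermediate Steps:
h = 15 (h = ((-4)**2 - 1)/(4 - 3) = (16 - 1)/1 = 15*1 = 15)
v(y) = 15
m = -18
W(o) = -5 + o**2 (W(o) = o**2 - 5 = -5 + o**2)
W(v(-4))/m = (-5 + 15**2)/(-18) = (-5 + 225)*(-1/18) = 220*(-1/18) = -110/9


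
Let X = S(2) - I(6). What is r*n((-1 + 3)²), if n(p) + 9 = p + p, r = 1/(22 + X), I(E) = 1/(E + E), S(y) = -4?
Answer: -12/215 ≈ -0.055814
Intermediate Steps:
I(E) = 1/(2*E)
X = -49/12 (X = -4 - 1/(2*6) = -4 - 1*1/12 = -4 - 1/12 = -49/12 ≈ -4.0833)
r = 12/215 (r = 1/(22 - 49/12) = 1/(215/12) = 12/215 ≈ 0.055814)
n(p) = -9 + 2*p (n(p) = -9 + (p + p) = -9 + 2*p)
r*n((-1 + 3)²) = 12*(-9 + 2*(-1 + 3)²)/215 = 12*(-9 + 2*2²)/215 = 12*(-9 + 2*4)/215 = 12*(-9 + 8)/215 = (12/215)*(-1) = -12/215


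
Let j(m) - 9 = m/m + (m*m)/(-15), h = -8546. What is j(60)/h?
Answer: 115/4273 ≈ 0.026913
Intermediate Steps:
j(m) = 10 - m**2/15 (j(m) = 9 + (m/m + (m*m)/(-15)) = 9 + (1 + m**2*(-1/15)) = 9 + (1 - m**2/15) = 10 - m**2/15)
j(60)/h = (10 - 1/15*60**2)/(-8546) = (10 - 1/15*3600)*(-1/8546) = (10 - 240)*(-1/8546) = -230*(-1/8546) = 115/4273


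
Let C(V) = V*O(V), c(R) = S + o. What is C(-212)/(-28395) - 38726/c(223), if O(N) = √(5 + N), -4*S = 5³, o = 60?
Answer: -154904/115 + 212*I*√23/9465 ≈ -1347.0 + 0.10742*I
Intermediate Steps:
S = -125/4 (S = -¼*5³ = -¼*125 = -125/4 ≈ -31.250)
c(R) = 115/4 (c(R) = -125/4 + 60 = 115/4)
C(V) = V*√(5 + V)
C(-212)/(-28395) - 38726/c(223) = -212*√(5 - 212)/(-28395) - 38726/115/4 = -636*I*√23*(-1/28395) - 38726*4/115 = -636*I*√23*(-1/28395) - 154904/115 = 212*I*√23/9465 - 154904/115 = -154904/115 + 212*I*√23/9465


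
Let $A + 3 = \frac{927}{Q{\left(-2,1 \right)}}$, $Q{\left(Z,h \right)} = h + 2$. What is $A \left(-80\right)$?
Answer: $-24480$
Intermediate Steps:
$Q{\left(Z,h \right)} = 2 + h$
$A = 306$ ($A = -3 + \frac{927}{2 + 1} = -3 + \frac{927}{3} = -3 + 927 \cdot \frac{1}{3} = -3 + 309 = 306$)
$A \left(-80\right) = 306 \left(-80\right) = -24480$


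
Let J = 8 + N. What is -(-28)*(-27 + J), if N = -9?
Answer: -784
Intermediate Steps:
J = -1 (J = 8 - 9 = -1)
-(-28)*(-27 + J) = -(-28)*(-27 - 1) = -(-28)*(-28) = -1*784 = -784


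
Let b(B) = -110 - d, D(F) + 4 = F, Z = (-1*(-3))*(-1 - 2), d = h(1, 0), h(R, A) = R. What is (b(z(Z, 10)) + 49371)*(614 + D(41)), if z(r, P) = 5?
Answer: 32068260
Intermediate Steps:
d = 1
Z = -9 (Z = 3*(-3) = -9)
D(F) = -4 + F
b(B) = -111 (b(B) = -110 - 1*1 = -110 - 1 = -111)
(b(z(Z, 10)) + 49371)*(614 + D(41)) = (-111 + 49371)*(614 + (-4 + 41)) = 49260*(614 + 37) = 49260*651 = 32068260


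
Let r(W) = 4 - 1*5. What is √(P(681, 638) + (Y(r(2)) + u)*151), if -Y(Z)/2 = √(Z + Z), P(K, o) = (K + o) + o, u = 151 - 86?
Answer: √(11772 - 302*I*√2) ≈ 108.52 - 1.968*I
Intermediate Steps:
r(W) = -1 (r(W) = 4 - 5 = -1)
u = 65
P(K, o) = K + 2*o
Y(Z) = -2*√2*√Z (Y(Z) = -2*√(Z + Z) = -2*√2*√Z)
√(P(681, 638) + (Y(r(2)) + u)*151) = √((681 + 2*638) + (-2*√2*√(-1) + 65)*151) = √((681 + 1276) + (-2*√2*I + 65)*151) = √(1957 + (-2*I*√2 + 65)*151) = √(1957 + (65 - 2*I*√2)*151) = √(1957 + (9815 - 302*I*√2)) = √(11772 - 302*I*√2)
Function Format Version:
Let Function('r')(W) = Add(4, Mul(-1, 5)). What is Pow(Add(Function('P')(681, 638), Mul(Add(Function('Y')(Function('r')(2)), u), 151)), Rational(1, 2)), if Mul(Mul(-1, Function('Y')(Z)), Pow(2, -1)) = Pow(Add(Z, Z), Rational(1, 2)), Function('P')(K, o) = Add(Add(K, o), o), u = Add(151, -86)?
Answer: Pow(Add(11772, Mul(-302, I, Pow(2, Rational(1, 2)))), Rational(1, 2)) ≈ Add(108.52, Mul(-1.968, I))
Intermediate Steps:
Function('r')(W) = -1 (Function('r')(W) = Add(4, -5) = -1)
u = 65
Function('P')(K, o) = Add(K, Mul(2, o))
Function('Y')(Z) = Mul(-2, Pow(2, Rational(1, 2)), Pow(Z, Rational(1, 2))) (Function('Y')(Z) = Mul(-2, Pow(Add(Z, Z), Rational(1, 2))) = Mul(-2, Pow(Mul(2, Z), Rational(1, 2))) = Mul(-2, Mul(Pow(2, Rational(1, 2)), Pow(Z, Rational(1, 2)))) = Mul(-2, Pow(2, Rational(1, 2)), Pow(Z, Rational(1, 2))))
Pow(Add(Function('P')(681, 638), Mul(Add(Function('Y')(Function('r')(2)), u), 151)), Rational(1, 2)) = Pow(Add(Add(681, Mul(2, 638)), Mul(Add(Mul(-2, Pow(2, Rational(1, 2)), Pow(-1, Rational(1, 2))), 65), 151)), Rational(1, 2)) = Pow(Add(Add(681, 1276), Mul(Add(Mul(-2, Pow(2, Rational(1, 2)), I), 65), 151)), Rational(1, 2)) = Pow(Add(1957, Mul(Add(Mul(-2, I, Pow(2, Rational(1, 2))), 65), 151)), Rational(1, 2)) = Pow(Add(1957, Mul(Add(65, Mul(-2, I, Pow(2, Rational(1, 2)))), 151)), Rational(1, 2)) = Pow(Add(1957, Add(9815, Mul(-302, I, Pow(2, Rational(1, 2))))), Rational(1, 2)) = Pow(Add(11772, Mul(-302, I, Pow(2, Rational(1, 2)))), Rational(1, 2))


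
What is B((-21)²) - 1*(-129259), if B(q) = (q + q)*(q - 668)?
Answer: -70955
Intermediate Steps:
B(q) = 2*q*(-668 + q) (B(q) = (2*q)*(-668 + q) = 2*q*(-668 + q))
B((-21)²) - 1*(-129259) = 2*(-21)²*(-668 + (-21)²) - 1*(-129259) = 2*441*(-668 + 441) + 129259 = 2*441*(-227) + 129259 = -200214 + 129259 = -70955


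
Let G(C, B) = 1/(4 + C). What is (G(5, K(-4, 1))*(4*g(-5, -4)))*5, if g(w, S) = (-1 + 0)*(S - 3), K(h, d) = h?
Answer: 140/9 ≈ 15.556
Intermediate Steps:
g(w, S) = 3 - S (g(w, S) = -(-3 + S) = 3 - S)
(G(5, K(-4, 1))*(4*g(-5, -4)))*5 = ((4*(3 - 1*(-4)))/(4 + 5))*5 = ((4*(3 + 4))/9)*5 = ((4*7)/9)*5 = ((⅑)*28)*5 = (28/9)*5 = 140/9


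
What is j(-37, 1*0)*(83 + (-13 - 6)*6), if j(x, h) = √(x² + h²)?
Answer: -1147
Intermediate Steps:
j(x, h) = √(h² + x²)
j(-37, 1*0)*(83 + (-13 - 6)*6) = √((1*0)² + (-37)²)*(83 + (-13 - 6)*6) = √(0² + 1369)*(83 - 19*6) = √(0 + 1369)*(83 - 114) = √1369*(-31) = 37*(-31) = -1147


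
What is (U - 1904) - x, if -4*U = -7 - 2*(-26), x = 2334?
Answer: -16997/4 ≈ -4249.3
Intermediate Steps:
U = -45/4 (U = -(-7 - 2*(-26))/4 = -(-7 + 52)/4 = -¼*45 = -45/4 ≈ -11.250)
(U - 1904) - x = (-45/4 - 1904) - 1*2334 = -7661/4 - 2334 = -16997/4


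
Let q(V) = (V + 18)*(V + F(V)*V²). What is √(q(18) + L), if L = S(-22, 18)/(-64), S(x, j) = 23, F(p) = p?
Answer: √13478377/8 ≈ 458.91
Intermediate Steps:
q(V) = (18 + V)*(V + V³) (q(V) = (V + 18)*(V + V*V²) = (18 + V)*(V + V³))
L = -23/64 (L = 23/(-64) = 23*(-1/64) = -23/64 ≈ -0.35938)
√(q(18) + L) = √(18*(18 + 18 + 18³ + 18*18²) - 23/64) = √(18*(18 + 18 + 5832 + 18*324) - 23/64) = √(18*(18 + 18 + 5832 + 5832) - 23/64) = √(18*11700 - 23/64) = √(210600 - 23/64) = √(13478377/64) = √13478377/8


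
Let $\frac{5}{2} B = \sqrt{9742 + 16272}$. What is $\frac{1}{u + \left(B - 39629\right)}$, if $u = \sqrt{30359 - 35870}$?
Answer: $\frac{5}{-198145 + 2 \sqrt{26014} + 5 i \sqrt{5511}} \approx -2.5275 \cdot 10^{-5} - 4.7424 \cdot 10^{-8} i$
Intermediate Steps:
$B = \frac{2 \sqrt{26014}}{5}$ ($B = \frac{2 \sqrt{9742 + 16272}}{5} = \frac{2 \sqrt{26014}}{5} \approx 64.515$)
$u = i \sqrt{5511}$ ($u = \sqrt{-5511} = i \sqrt{5511} \approx 74.236 i$)
$\frac{1}{u + \left(B - 39629\right)} = \frac{1}{i \sqrt{5511} + \left(\frac{2 \sqrt{26014}}{5} - 39629\right)} = \frac{1}{i \sqrt{5511} - \left(39629 - \frac{2 \sqrt{26014}}{5}\right)} = \frac{1}{-39629 + \frac{2 \sqrt{26014}}{5} + i \sqrt{5511}}$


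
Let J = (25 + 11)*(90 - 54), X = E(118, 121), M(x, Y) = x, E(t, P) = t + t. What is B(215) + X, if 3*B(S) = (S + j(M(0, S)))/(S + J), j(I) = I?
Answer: 1070003/4533 ≈ 236.05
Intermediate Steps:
E(t, P) = 2*t
X = 236 (X = 2*118 = 236)
J = 1296 (J = 36*36 = 1296)
B(S) = S/(3*(1296 + S)) (B(S) = ((S + 0)/(S + 1296))/3 = (S/(1296 + S))/3 = S/(3*(1296 + S)))
B(215) + X = (⅓)*215/(1296 + 215) + 236 = (⅓)*215/1511 + 236 = (⅓)*215*(1/1511) + 236 = 215/4533 + 236 = 1070003/4533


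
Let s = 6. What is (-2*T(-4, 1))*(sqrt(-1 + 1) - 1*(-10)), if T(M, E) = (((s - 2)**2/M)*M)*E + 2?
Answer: -360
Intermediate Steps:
T(M, E) = 2 + 16*E (T(M, E) = (((6 - 2)**2/M)*M)*E + 2 = ((4**2/M)*M)*E + 2 = ((16/M)*M)*E + 2 = 16*E + 2 = 2 + 16*E)
(-2*T(-4, 1))*(sqrt(-1 + 1) - 1*(-10)) = (-2*(2 + 16*1))*(sqrt(-1 + 1) - 1*(-10)) = (-2*(2 + 16))*(sqrt(0) + 10) = (-2*18)*(0 + 10) = -36*10 = -360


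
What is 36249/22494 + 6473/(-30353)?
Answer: 318220745/227586794 ≈ 1.3982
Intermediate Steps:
36249/22494 + 6473/(-30353) = 36249*(1/22494) + 6473*(-1/30353) = 12083/7498 - 6473/30353 = 318220745/227586794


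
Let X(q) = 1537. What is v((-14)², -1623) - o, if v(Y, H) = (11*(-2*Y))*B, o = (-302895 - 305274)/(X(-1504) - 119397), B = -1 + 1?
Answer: -608169/117860 ≈ -5.1601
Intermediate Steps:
B = 0
o = 608169/117860 (o = (-302895 - 305274)/(1537 - 119397) = -608169/(-117860) = -608169*(-1/117860) = 608169/117860 ≈ 5.1601)
v(Y, H) = 0 (v(Y, H) = (11*(-2*Y))*0 = -22*Y*0 = 0)
v((-14)², -1623) - o = 0 - 1*608169/117860 = 0 - 608169/117860 = -608169/117860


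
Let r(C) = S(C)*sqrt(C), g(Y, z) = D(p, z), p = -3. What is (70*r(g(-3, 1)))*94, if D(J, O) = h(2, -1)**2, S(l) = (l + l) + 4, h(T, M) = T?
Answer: 157920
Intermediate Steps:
S(l) = 4 + 2*l (S(l) = 2*l + 4 = 4 + 2*l)
D(J, O) = 4 (D(J, O) = 2**2 = 4)
g(Y, z) = 4
r(C) = sqrt(C)*(4 + 2*C) (r(C) = (4 + 2*C)*sqrt(C) = sqrt(C)*(4 + 2*C))
(70*r(g(-3, 1)))*94 = (70*(2*sqrt(4)*(2 + 4)))*94 = (70*(2*2*6))*94 = (70*24)*94 = 1680*94 = 157920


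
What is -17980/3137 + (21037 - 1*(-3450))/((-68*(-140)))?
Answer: -94353881/29864240 ≈ -3.1594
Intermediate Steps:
-17980/3137 + (21037 - 1*(-3450))/((-68*(-140))) = -17980*1/3137 + (21037 + 3450)/9520 = -17980/3137 + 24487*(1/9520) = -17980/3137 + 24487/9520 = -94353881/29864240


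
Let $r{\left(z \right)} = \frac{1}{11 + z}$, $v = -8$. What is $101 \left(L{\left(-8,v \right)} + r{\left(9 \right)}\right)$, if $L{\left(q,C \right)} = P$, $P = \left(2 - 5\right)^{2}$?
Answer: $\frac{18281}{20} \approx 914.05$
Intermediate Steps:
$P = 9$ ($P = \left(-3\right)^{2} = 9$)
$L{\left(q,C \right)} = 9$
$101 \left(L{\left(-8,v \right)} + r{\left(9 \right)}\right) = 101 \left(9 + \frac{1}{11 + 9}\right) = 101 \left(9 + \frac{1}{20}\right) = 101 \cdot \frac{181}{20} = \frac{18281}{20}$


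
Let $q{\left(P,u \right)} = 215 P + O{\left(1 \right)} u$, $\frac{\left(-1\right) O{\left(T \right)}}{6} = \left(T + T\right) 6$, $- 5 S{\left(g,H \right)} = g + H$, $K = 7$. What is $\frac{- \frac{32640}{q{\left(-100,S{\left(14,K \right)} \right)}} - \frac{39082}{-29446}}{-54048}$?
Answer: $- \frac{1118476277}{21084953409888} \approx -5.3046 \cdot 10^{-5}$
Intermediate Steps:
$S{\left(g,H \right)} = - \frac{H}{5} - \frac{g}{5}$ ($S{\left(g,H \right)} = - \frac{g + H}{5} = - \frac{H + g}{5} = - \frac{H}{5} - \frac{g}{5}$)
$O{\left(T \right)} = - 72 T$ ($O{\left(T \right)} = - 6 \left(T + T\right) 6 = - 6 \cdot 2 T 6 = - 6 \cdot 12 T = - 72 T$)
$q{\left(P,u \right)} = - 72 u + 215 P$ ($q{\left(P,u \right)} = 215 P + \left(-72\right) 1 u = 215 P - 72 u = - 72 u + 215 P$)
$\frac{- \frac{32640}{q{\left(-100,S{\left(14,K \right)} \right)}} - \frac{39082}{-29446}}{-54048} = \frac{- \frac{32640}{- 72 \left(\left(- \frac{1}{5}\right) 7 - \frac{14}{5}\right) + 215 \left(-100\right)} - \frac{39082}{-29446}}{-54048} = \left(- \frac{32640}{- 72 \left(- \frac{7}{5} - \frac{14}{5}\right) - 21500} - - \frac{19541}{14723}\right) \left(- \frac{1}{54048}\right) = \left(- \frac{32640}{\left(-72\right) \left(- \frac{21}{5}\right) - 21500} + \frac{19541}{14723}\right) \left(- \frac{1}{54048}\right) = \left(- \frac{32640}{\frac{1512}{5} - 21500} + \frac{19541}{14723}\right) \left(- \frac{1}{54048}\right) = \left(- \frac{32640}{- \frac{105988}{5}} + \frac{19541}{14723}\right) \left(- \frac{1}{54048}\right) = \left(\left(-32640\right) \left(- \frac{5}{105988}\right) + \frac{19541}{14723}\right) \left(- \frac{1}{54048}\right) = \left(\frac{40800}{26497} + \frac{19541}{14723}\right) \left(- \frac{1}{54048}\right) = \frac{1118476277}{390115331} \left(- \frac{1}{54048}\right) = - \frac{1118476277}{21084953409888}$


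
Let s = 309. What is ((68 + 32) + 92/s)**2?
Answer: 960504064/95481 ≈ 10060.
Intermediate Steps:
((68 + 32) + 92/s)**2 = ((68 + 32) + 92/309)**2 = (100 + 92*(1/309))**2 = (100 + 92/309)**2 = (30992/309)**2 = 960504064/95481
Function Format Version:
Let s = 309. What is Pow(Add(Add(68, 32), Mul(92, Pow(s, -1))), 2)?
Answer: Rational(960504064, 95481) ≈ 10060.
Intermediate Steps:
Pow(Add(Add(68, 32), Mul(92, Pow(s, -1))), 2) = Pow(Add(Add(68, 32), Mul(92, Pow(309, -1))), 2) = Pow(Add(100, Mul(92, Rational(1, 309))), 2) = Pow(Add(100, Rational(92, 309)), 2) = Pow(Rational(30992, 309), 2) = Rational(960504064, 95481)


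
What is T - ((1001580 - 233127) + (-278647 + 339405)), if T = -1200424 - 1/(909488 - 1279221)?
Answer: -750423037454/369733 ≈ -2.0296e+6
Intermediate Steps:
T = -443836366791/369733 (T = -1200424 - 1/(-369733) = -1200424 - 1*(-1/369733) = -1200424 + 1/369733 = -443836366791/369733 ≈ -1.2004e+6)
T - ((1001580 - 233127) + (-278647 + 339405)) = -443836366791/369733 - ((1001580 - 233127) + (-278647 + 339405)) = -443836366791/369733 - (768453 + 60758) = -443836366791/369733 - 1*829211 = -443836366791/369733 - 829211 = -750423037454/369733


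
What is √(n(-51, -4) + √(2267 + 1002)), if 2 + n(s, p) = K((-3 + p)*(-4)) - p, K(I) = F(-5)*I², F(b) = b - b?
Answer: √(2 + √3269) ≈ 7.6925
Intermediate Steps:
F(b) = 0
K(I) = 0 (K(I) = 0*I² = 0)
n(s, p) = -2 - p (n(s, p) = -2 + (0 - p) = -2 - p)
√(n(-51, -4) + √(2267 + 1002)) = √((-2 - 1*(-4)) + √(2267 + 1002)) = √((-2 + 4) + √3269) = √(2 + √3269)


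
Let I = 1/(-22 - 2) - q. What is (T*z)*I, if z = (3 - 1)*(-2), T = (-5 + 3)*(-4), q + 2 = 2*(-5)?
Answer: -1148/3 ≈ -382.67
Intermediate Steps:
q = -12 (q = -2 + 2*(-5) = -2 - 10 = -12)
T = 8 (T = -2*(-4) = 8)
z = -4 (z = 2*(-2) = -4)
I = 287/24 (I = 1/(-22 - 2) - 1*(-12) = 1/(-24) + 12 = -1/24 + 12 = 287/24 ≈ 11.958)
(T*z)*I = (8*(-4))*(287/24) = -32*287/24 = -1148/3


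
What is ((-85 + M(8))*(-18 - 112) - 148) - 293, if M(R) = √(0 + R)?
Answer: 10609 - 260*√2 ≈ 10241.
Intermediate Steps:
M(R) = √R
((-85 + M(8))*(-18 - 112) - 148) - 293 = ((-85 + √8)*(-18 - 112) - 148) - 293 = ((-85 + 2*√2)*(-130) - 148) - 293 = ((11050 - 260*√2) - 148) - 293 = (10902 - 260*√2) - 293 = 10609 - 260*√2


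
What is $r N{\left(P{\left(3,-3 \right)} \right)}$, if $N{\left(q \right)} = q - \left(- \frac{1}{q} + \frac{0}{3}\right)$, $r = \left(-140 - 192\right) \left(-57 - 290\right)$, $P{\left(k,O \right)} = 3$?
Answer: $\frac{1152040}{3} \approx 3.8401 \cdot 10^{5}$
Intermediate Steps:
$r = 115204$ ($r = \left(-332\right) \left(-347\right) = 115204$)
$N{\left(q \right)} = q + \frac{1}{q}$ ($N{\left(q \right)} = q - \left(- \frac{1}{q} + 0 \cdot \frac{1}{3}\right) = q - \left(- \frac{1}{q} + 0\right) = q - - \frac{1}{q} = q + \frac{1}{q}$)
$r N{\left(P{\left(3,-3 \right)} \right)} = 115204 \left(3 + \frac{1}{3}\right) = 115204 \cdot \frac{10}{3} = \frac{1152040}{3}$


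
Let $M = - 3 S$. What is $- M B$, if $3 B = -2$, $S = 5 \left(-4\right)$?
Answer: $40$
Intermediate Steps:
$S = -20$
$B = - \frac{2}{3}$ ($B = \frac{1}{3} \left(-2\right) = - \frac{2}{3} \approx -0.66667$)
$M = 60$ ($M = \left(-3\right) \left(-20\right) = 60$)
$- M B = \left(-1\right) 60 \left(- \frac{2}{3}\right) = \left(-60\right) \left(- \frac{2}{3}\right) = 40$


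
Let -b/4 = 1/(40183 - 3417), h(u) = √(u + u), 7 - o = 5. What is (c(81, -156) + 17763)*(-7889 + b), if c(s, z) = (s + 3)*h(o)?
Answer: -2600416181259/18383 ≈ -1.4146e+8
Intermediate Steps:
o = 2 (o = 7 - 1*5 = 7 - 5 = 2)
h(u) = √2*√u (h(u) = √(2*u) = √2*√u)
b = -2/18383 (b = -4/(40183 - 3417) = -4/36766 = -4*1/36766 = -2/18383 ≈ -0.00010880)
c(s, z) = 6 + 2*s (c(s, z) = (s + 3)*(√2*√2) = (3 + s)*2 = 6 + 2*s)
(c(81, -156) + 17763)*(-7889 + b) = ((6 + 2*81) + 17763)*(-7889 - 2/18383) = ((6 + 162) + 17763)*(-145023489/18383) = (168 + 17763)*(-145023489/18383) = 17931*(-145023489/18383) = -2600416181259/18383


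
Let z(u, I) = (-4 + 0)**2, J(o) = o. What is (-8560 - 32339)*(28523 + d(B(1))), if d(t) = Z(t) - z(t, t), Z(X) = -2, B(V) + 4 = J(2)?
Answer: -1165825995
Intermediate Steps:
B(V) = -2 (B(V) = -4 + 2 = -2)
z(u, I) = 16 (z(u, I) = (-4)**2 = 16)
d(t) = -18 (d(t) = -2 - 1*16 = -2 - 16 = -18)
(-8560 - 32339)*(28523 + d(B(1))) = (-8560 - 32339)*(28523 - 18) = -40899*28505 = -1165825995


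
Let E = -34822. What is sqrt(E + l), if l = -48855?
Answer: I*sqrt(83677) ≈ 289.27*I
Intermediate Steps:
sqrt(E + l) = sqrt(-34822 - 48855) = sqrt(-83677) = I*sqrt(83677)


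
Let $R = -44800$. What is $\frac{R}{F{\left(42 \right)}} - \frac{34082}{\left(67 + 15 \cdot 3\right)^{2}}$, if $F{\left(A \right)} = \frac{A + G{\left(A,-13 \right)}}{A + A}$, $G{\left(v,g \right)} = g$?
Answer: $- \frac{23603284589}{181888} \approx -1.2977 \cdot 10^{5}$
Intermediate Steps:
$F{\left(A \right)} = \frac{-13 + A}{2 A}$ ($F{\left(A \right)} = \frac{A - 13}{A + A} = \frac{-13 + A}{2 A}$)
$\frac{R}{F{\left(42 \right)}} - \frac{34082}{\left(67 + 15 \cdot 3\right)^{2}} = - \frac{44800}{\frac{1}{2} \cdot \frac{1}{42} \left(-13 + 42\right)} - \frac{34082}{\left(67 + 15 \cdot 3\right)^{2}} = - \frac{44800}{\frac{1}{2} \cdot \frac{1}{42} \cdot 29} - \frac{34082}{\left(67 + 45\right)^{2}} = - \frac{44800}{\frac{29}{84}} - \frac{34082}{112^{2}} = \left(-44800\right) \frac{84}{29} - \frac{34082}{12544} = - \frac{3763200}{29} - \frac{17041}{6272} = - \frac{23603284589}{181888}$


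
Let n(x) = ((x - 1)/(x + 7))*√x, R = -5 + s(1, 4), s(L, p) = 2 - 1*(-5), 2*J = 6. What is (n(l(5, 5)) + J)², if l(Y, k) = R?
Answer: (27 + √2)²/81 ≈ 9.9675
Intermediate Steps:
J = 3 (J = (½)*6 = 3)
s(L, p) = 7 (s(L, p) = 2 + 5 = 7)
R = 2 (R = -5 + 7 = 2)
l(Y, k) = 2
n(x) = √x*(-1 + x)/(7 + x) (n(x) = ((-1 + x)/(7 + x))*√x = √x*(-1 + x)/(7 + x))
(n(l(5, 5)) + J)² = (√2*(-1 + 2)/(7 + 2) + 3)² = (√2*1/9 + 3)² = (√2*(⅑)*1 + 3)² = (√2/9 + 3)² = (3 + √2/9)²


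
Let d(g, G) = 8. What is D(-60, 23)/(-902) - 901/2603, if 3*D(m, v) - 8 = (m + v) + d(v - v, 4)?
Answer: -794481/2347906 ≈ -0.33838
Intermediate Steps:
D(m, v) = 16/3 + m/3 + v/3 (D(m, v) = 8/3 + ((m + v) + 8)/3 = 8/3 + (8 + m + v)/3 = 8/3 + (8/3 + m/3 + v/3) = 16/3 + m/3 + v/3)
D(-60, 23)/(-902) - 901/2603 = (16/3 + (⅓)*(-60) + (⅓)*23)/(-902) - 901/2603 = (16/3 - 20 + 23/3)*(-1/902) - 901*1/2603 = -7*(-1/902) - 901/2603 = 7/902 - 901/2603 = -794481/2347906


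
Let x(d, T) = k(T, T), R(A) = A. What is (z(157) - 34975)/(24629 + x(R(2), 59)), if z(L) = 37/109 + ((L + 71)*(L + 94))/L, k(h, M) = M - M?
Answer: -592283514/421476077 ≈ -1.4053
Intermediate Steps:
k(h, M) = 0
z(L) = 37/109 + (71 + L)*(94 + L)/L (z(L) = 37*(1/109) + ((71 + L)*(94 + L))/L = 37/109 + (71 + L)*(94 + L)/L)
x(d, T) = 0
(z(157) - 34975)/(24629 + x(R(2), 59)) = ((18022/109 + 157 + 6674/157) - 34975)/(24629 + 0) = ((18022/109 + 157 + 6674*(1/157)) - 34975)/24629 = ((18022/109 + 157 + 6674/157) - 34975)*(1/24629) = (6243661/17113 - 34975)*(1/24629) = -592283514/17113*1/24629 = -592283514/421476077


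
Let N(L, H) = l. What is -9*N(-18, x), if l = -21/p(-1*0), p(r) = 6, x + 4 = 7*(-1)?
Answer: 63/2 ≈ 31.500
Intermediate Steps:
x = -11 (x = -4 + 7*(-1) = -4 - 7 = -11)
l = -7/2 (l = -21/6 = -21*⅙ = -7/2 ≈ -3.5000)
N(L, H) = -7/2
-9*N(-18, x) = -9*(-7/2) = 63/2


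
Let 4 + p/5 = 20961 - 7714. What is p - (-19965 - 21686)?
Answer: 107866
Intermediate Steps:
p = 66215 (p = -20 + 5*(20961 - 7714) = -20 + 5*13247 = -20 + 66235 = 66215)
p - (-19965 - 21686) = 66215 - (-19965 - 21686) = 66215 - 1*(-41651) = 66215 + 41651 = 107866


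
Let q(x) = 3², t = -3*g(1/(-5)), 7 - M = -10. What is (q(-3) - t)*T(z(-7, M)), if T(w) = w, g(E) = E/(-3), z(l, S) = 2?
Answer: 92/5 ≈ 18.400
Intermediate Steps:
M = 17 (M = 7 - 1*(-10) = 7 + 10 = 17)
g(E) = -E/3 (g(E) = E*(-⅓) = -E/3)
t = -⅕ (t = -(-1)*1/(-5) = -(-1)*1*(-⅕) = -(-1)*(-1)/5 = -3*1/15 = -⅕ ≈ -0.20000)
q(x) = 9
(q(-3) - t)*T(z(-7, M)) = (9 - 1*(-⅕))*2 = (9 + ⅕)*2 = (46/5)*2 = 92/5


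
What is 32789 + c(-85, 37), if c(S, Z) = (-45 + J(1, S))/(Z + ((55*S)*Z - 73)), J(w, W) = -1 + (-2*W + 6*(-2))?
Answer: 5672857567/173011 ≈ 32789.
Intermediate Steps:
J(w, W) = -13 - 2*W (J(w, W) = -1 + (-2*W - 12) = -1 + (-12 - 2*W) = -13 - 2*W)
c(S, Z) = (-58 - 2*S)/(-73 + Z + 55*S*Z) (c(S, Z) = (-45 + (-13 - 2*S))/(Z + ((55*S)*Z - 73)) = (-58 - 2*S)/(Z + (55*S*Z - 73)) = (-58 - 2*S)/(Z + (-73 + 55*S*Z)) = (-58 - 2*S)/(-73 + Z + 55*S*Z))
32789 + c(-85, 37) = 32789 + 2*(-29 - 1*(-85))/(-73 + 37 + 55*(-85)*37) = 32789 + 2*(-29 + 85)/(-73 + 37 - 172975) = 32789 + 2*56/(-173011) = 32789 + 2*(-1/173011)*56 = 32789 - 112/173011 = 5672857567/173011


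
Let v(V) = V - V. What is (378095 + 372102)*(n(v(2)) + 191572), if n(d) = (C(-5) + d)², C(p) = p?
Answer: 143735494609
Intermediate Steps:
v(V) = 0
n(d) = (-5 + d)²
(378095 + 372102)*(n(v(2)) + 191572) = (378095 + 372102)*((-5 + 0)² + 191572) = 750197*((-5)² + 191572) = 750197*(25 + 191572) = 750197*191597 = 143735494609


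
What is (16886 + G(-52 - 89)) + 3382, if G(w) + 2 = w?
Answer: 20125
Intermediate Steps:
G(w) = -2 + w
(16886 + G(-52 - 89)) + 3382 = (16886 + (-2 + (-52 - 89))) + 3382 = (16886 + (-2 - 141)) + 3382 = (16886 - 143) + 3382 = 16743 + 3382 = 20125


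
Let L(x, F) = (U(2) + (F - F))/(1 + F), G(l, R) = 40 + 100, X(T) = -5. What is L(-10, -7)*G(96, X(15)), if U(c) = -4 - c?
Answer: 140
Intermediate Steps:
G(l, R) = 140
L(x, F) = -6/(1 + F) (L(x, F) = ((-4 - 1*2) + (F - F))/(1 + F) = ((-4 - 2) + 0)/(1 + F) = (-6 + 0)/(1 + F) = -6/(1 + F))
L(-10, -7)*G(96, X(15)) = -6/(1 - 7)*140 = -6/(-6)*140 = -6*(-1/6)*140 = 1*140 = 140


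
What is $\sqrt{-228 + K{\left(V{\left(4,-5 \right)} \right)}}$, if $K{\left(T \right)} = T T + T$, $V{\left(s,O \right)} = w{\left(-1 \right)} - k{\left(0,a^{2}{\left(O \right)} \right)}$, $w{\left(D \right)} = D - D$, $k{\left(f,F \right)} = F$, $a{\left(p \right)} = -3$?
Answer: $2 i \sqrt{39} \approx 12.49 i$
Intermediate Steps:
$w{\left(D \right)} = 0$
$V{\left(s,O \right)} = -9$ ($V{\left(s,O \right)} = 0 - \left(-3\right)^{2} = 0 - 9 = -9$)
$K{\left(T \right)} = T + T^{2}$ ($K{\left(T \right)} = T^{2} + T = T + T^{2}$)
$\sqrt{-228 + K{\left(V{\left(4,-5 \right)} \right)}} = \sqrt{-228 - 9 \left(1 - 9\right)} = \sqrt{-228 - -72} = \sqrt{-228 + 72} = \sqrt{-156} = 2 i \sqrt{39}$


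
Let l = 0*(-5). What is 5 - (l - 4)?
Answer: 9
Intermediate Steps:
l = 0
5 - (l - 4) = 5 - (0 - 4) = 5 - (-4) = 5 - 1*(-4) = 5 + 4 = 9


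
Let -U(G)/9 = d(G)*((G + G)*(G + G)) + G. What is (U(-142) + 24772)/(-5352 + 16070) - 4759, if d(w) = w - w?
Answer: -25490456/5359 ≈ -4756.6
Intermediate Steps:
d(w) = 0
U(G) = -9*G (U(G) = -9*(0*((G + G)*(G + G)) + G) = -9*(0*((2*G)*(2*G)) + G) = -9*(0*(4*G²) + G) = -9*(0 + G) = -9*G)
(U(-142) + 24772)/(-5352 + 16070) - 4759 = (-9*(-142) + 24772)/(-5352 + 16070) - 4759 = (1278 + 24772)/10718 - 4759 = 26050*(1/10718) - 4759 = 13025/5359 - 4759 = -25490456/5359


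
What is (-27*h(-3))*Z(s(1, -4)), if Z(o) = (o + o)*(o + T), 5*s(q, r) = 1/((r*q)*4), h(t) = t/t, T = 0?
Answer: -27/3200 ≈ -0.0084375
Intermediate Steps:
h(t) = 1
s(q, r) = 1/(20*q*r) (s(q, r) = 1/(5*(((r*q)*4))) = 1/(5*(((q*r)*4))) = 1/(5*((4*q*r))) = (1/(4*q*r))/5 = 1/(20*q*r))
Z(o) = 2*o**2 (Z(o) = (o + o)*(o + 0) = (2*o)*o = 2*o**2)
(-27*h(-3))*Z(s(1, -4)) = (-27*1)*(2*((1/20)/(1*(-4)))**2) = -54*((1/20)*1*(-1/4))**2 = -54*(-1/80)**2 = -54/6400 = -27*1/3200 = -27/3200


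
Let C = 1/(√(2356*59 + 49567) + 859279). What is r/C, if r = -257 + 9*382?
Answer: 2733366499 + 3181*√188571 ≈ 2.7347e+9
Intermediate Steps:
C = 1/(859279 + √188571) (C = 1/(√(139004 + 49567) + 859279) = 1/(√188571 + 859279) = 1/(859279 + √188571) ≈ 1.1632e-6)
r = 3181 (r = -257 + 3438 = 3181)
r/C = 3181/(859279/738360211270 - √188571/738360211270)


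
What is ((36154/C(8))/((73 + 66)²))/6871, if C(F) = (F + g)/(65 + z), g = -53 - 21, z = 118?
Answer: -1102697/1460300501 ≈ -0.00075512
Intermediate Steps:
g = -74
C(F) = -74/183 + F/183 (C(F) = (F - 74)/(65 + 118) = (-74 + F)/183 = (-74 + F)*(1/183) = -74/183 + F/183)
((36154/C(8))/((73 + 66)²))/6871 = ((36154/(-74/183 + (1/183)*8))/((73 + 66)²))/6871 = ((36154/(-74/183 + 8/183))/(139²))*(1/6871) = ((36154/(-22/61))/19321)*(1/6871) = ((36154*(-61/22))*(1/19321))*(1/6871) = -1102697/11*1/19321*(1/6871) = -1102697/212531*1/6871 = -1102697/1460300501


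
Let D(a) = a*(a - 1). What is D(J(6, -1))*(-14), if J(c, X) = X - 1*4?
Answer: -420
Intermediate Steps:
J(c, X) = -4 + X (J(c, X) = X - 4 = -4 + X)
D(a) = a*(-1 + a)
D(J(6, -1))*(-14) = ((-4 - 1)*(-1 + (-4 - 1)))*(-14) = -5*(-1 - 5)*(-14) = -5*(-6)*(-14) = 30*(-14) = -420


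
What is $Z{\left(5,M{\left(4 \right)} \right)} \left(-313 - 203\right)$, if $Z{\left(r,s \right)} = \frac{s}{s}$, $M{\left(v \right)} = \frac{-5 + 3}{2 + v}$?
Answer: $-516$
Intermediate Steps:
$M{\left(v \right)} = - \frac{2}{2 + v}$
$Z{\left(r,s \right)} = 1$
$Z{\left(5,M{\left(4 \right)} \right)} \left(-313 - 203\right) = 1 \left(-313 - 203\right) = 1 \left(-516\right) = -516$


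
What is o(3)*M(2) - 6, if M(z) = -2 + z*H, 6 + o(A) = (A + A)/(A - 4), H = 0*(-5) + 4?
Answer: -78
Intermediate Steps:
H = 4 (H = 0 + 4 = 4)
o(A) = -6 + 2*A/(-4 + A) (o(A) = -6 + (A + A)/(A - 4) = -6 + (2*A)/(-4 + A) = -6 + 2*A/(-4 + A))
M(z) = -2 + 4*z (M(z) = -2 + z*4 = -2 + 4*z)
o(3)*M(2) - 6 = (4*(6 - 1*3)/(-4 + 3))*(-2 + 4*2) - 6 = (4*(6 - 3)/(-1))*(-2 + 8) - 6 = (4*(-1)*3)*6 - 6 = -12*6 - 6 = -72 - 6 = -78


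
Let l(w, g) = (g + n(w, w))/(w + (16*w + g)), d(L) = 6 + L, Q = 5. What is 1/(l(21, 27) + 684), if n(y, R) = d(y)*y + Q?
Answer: 384/263255 ≈ 0.0014587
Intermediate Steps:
n(y, R) = 5 + y*(6 + y) (n(y, R) = (6 + y)*y + 5 = y*(6 + y) + 5 = 5 + y*(6 + y))
l(w, g) = (5 + g + w*(6 + w))/(g + 17*w) (l(w, g) = (g + (5 + w*(6 + w)))/(w + (16*w + g)) = (5 + g + w*(6 + w))/(w + (g + 16*w)) = (5 + g + w*(6 + w))/(g + 17*w))
1/(l(21, 27) + 684) = 1/((5 + 27 + 21*(6 + 21))/(27 + 17*21) + 684) = 1/((5 + 27 + 21*27)/(27 + 357) + 684) = 1/((5 + 27 + 567)/384 + 684) = 1/((1/384)*599 + 684) = 1/(599/384 + 684) = 1/(263255/384) = 384/263255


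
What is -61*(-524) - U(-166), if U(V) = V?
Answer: 32130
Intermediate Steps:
-61*(-524) - U(-166) = -61*(-524) - 1*(-166) = 31964 + 166 = 32130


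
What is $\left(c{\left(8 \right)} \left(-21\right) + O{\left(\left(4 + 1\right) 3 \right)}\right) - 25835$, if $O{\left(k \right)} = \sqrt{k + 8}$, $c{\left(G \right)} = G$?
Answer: $-26003 + \sqrt{23} \approx -25998.0$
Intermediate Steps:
$O{\left(k \right)} = \sqrt{8 + k}$
$\left(c{\left(8 \right)} \left(-21\right) + O{\left(\left(4 + 1\right) 3 \right)}\right) - 25835 = \left(8 \left(-21\right) + \sqrt{8 + \left(4 + 1\right) 3}\right) - 25835 = \left(-168 + \sqrt{8 + 5 \cdot 3}\right) - 25835 = \left(-168 + \sqrt{8 + 15}\right) - 25835 = \left(-168 + \sqrt{23}\right) - 25835 = -26003 + \sqrt{23}$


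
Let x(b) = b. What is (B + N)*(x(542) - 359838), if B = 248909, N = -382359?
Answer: 47948051200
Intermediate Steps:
(B + N)*(x(542) - 359838) = (248909 - 382359)*(542 - 359838) = -133450*(-359296) = 47948051200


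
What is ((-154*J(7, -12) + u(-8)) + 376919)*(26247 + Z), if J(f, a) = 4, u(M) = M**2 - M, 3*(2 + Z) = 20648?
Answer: 37405276625/3 ≈ 1.2468e+10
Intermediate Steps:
Z = 20642/3 (Z = -2 + (1/3)*20648 = -2 + 20648/3 = 20642/3 ≈ 6880.7)
((-154*J(7, -12) + u(-8)) + 376919)*(26247 + Z) = ((-154*4 - 8*(-1 - 8)) + 376919)*(26247 + 20642/3) = ((-616 - 8*(-9)) + 376919)*(99383/3) = ((-616 + 72) + 376919)*(99383/3) = (-544 + 376919)*(99383/3) = 376375*(99383/3) = 37405276625/3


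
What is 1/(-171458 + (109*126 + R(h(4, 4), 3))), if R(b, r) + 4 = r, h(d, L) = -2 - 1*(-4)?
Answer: -1/157725 ≈ -6.3401e-6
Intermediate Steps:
h(d, L) = 2 (h(d, L) = -2 + 4 = 2)
R(b, r) = -4 + r
1/(-171458 + (109*126 + R(h(4, 4), 3))) = 1/(-171458 + (109*126 + (-4 + 3))) = 1/(-171458 + (13734 - 1)) = 1/(-171458 + 13733) = 1/(-157725) = -1/157725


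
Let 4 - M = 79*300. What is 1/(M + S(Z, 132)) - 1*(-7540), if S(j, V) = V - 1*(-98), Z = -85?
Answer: 176933639/23466 ≈ 7540.0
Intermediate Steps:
S(j, V) = 98 + V (S(j, V) = V + 98 = 98 + V)
M = -23696 (M = 4 - 79*300 = 4 - 1*23700 = 4 - 23700 = -23696)
1/(M + S(Z, 132)) - 1*(-7540) = 1/(-23696 + (98 + 132)) - 1*(-7540) = 1/(-23696 + 230) + 7540 = 1/(-23466) + 7540 = -1/23466 + 7540 = 176933639/23466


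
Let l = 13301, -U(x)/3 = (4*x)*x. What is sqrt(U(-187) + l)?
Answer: I*sqrt(406327) ≈ 637.44*I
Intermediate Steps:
U(x) = -12*x**2 (U(x) = -3*4*x*x = -12*x**2)
sqrt(U(-187) + l) = sqrt(-12*(-187)**2 + 13301) = sqrt(-12*34969 + 13301) = sqrt(-419628 + 13301) = sqrt(-406327) = I*sqrt(406327)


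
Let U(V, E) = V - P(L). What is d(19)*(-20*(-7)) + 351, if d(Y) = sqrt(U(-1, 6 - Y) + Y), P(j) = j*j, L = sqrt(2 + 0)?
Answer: 911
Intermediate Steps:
L = sqrt(2) ≈ 1.4142
P(j) = j**2
U(V, E) = -2 + V (U(V, E) = V - (sqrt(2))**2 = V - 1*2 = V - 2 = -2 + V)
d(Y) = sqrt(-3 + Y) (d(Y) = sqrt((-2 - 1) + Y) = sqrt(-3 + Y))
d(19)*(-20*(-7)) + 351 = sqrt(-3 + 19)*(-20*(-7)) + 351 = sqrt(16)*140 + 351 = 4*140 + 351 = 560 + 351 = 911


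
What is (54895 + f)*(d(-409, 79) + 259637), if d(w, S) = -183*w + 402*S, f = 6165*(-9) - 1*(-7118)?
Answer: 2390827776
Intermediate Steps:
f = -48367 (f = -55485 + 7118 = -48367)
(54895 + f)*(d(-409, 79) + 259637) = (54895 - 48367)*((-183*(-409) + 402*79) + 259637) = 6528*((74847 + 31758) + 259637) = 6528*(106605 + 259637) = 6528*366242 = 2390827776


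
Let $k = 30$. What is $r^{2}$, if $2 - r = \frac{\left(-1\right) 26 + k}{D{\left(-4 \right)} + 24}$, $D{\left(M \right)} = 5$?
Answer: $\frac{2916}{841} \approx 3.4673$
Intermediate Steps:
$r = \frac{54}{29}$ ($r = 2 - \frac{\left(-1\right) 26 + 30}{5 + 24} = 2 - \frac{-26 + 30}{29} = 2 - 4 \cdot \frac{1}{29} = 2 - \frac{4}{29} = \frac{54}{29} \approx 1.8621$)
$r^{2} = \left(\frac{54}{29}\right)^{2} = \frac{2916}{841}$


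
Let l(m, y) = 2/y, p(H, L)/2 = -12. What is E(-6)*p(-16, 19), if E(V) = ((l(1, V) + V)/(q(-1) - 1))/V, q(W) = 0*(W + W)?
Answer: 76/3 ≈ 25.333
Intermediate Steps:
q(W) = 0 (q(W) = 0*(2*W) = 0)
p(H, L) = -24 (p(H, L) = 2*(-12) = -24)
E(V) = (-V - 2/V)/V (E(V) = ((2/V + V)/(0 - 1))/V = ((V + 2/V)/(-1))/V = ((V + 2/V)*(-1))/V = (-V - 2/V)/V)
E(-6)*p(-16, 19) = (-1 - 2/(-6)²)*(-24) = (-1 - 2*1/36)*(-24) = (-1 - 1/18)*(-24) = -19/18*(-24) = 76/3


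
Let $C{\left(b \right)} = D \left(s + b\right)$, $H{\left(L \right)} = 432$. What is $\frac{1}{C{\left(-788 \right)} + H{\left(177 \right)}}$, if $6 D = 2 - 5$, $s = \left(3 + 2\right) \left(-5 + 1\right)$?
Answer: $\frac{1}{836} \approx 0.0011962$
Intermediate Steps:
$s = -20$ ($s = 5 \left(-4\right) = -20$)
$D = - \frac{1}{2}$ ($D = \frac{2 - 5}{6} = \frac{1}{6} \left(-3\right) = - \frac{1}{2} \approx -0.5$)
$C{\left(b \right)} = 10 - \frac{b}{2}$ ($C{\left(b \right)} = - \frac{-20 + b}{2} = 10 - \frac{b}{2}$)
$\frac{1}{C{\left(-788 \right)} + H{\left(177 \right)}} = \frac{1}{\left(10 - -394\right) + 432} = \frac{1}{\left(10 + 394\right) + 432} = \frac{1}{404 + 432} = \frac{1}{836}$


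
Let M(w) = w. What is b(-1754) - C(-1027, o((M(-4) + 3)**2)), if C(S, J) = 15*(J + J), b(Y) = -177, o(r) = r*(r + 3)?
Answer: -297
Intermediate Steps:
o(r) = r*(3 + r)
C(S, J) = 30*J (C(S, J) = 15*(2*J) = 30*J)
b(-1754) - C(-1027, o((M(-4) + 3)**2)) = -177 - 30*(-4 + 3)**2*(3 + (-4 + 3)**2) = -177 - 30*(-1)**2*(3 + (-1)**2) = -177 - 30*1*(3 + 1) = -177 - 30*1*4 = -177 - 30*4 = -177 - 1*120 = -177 - 120 = -297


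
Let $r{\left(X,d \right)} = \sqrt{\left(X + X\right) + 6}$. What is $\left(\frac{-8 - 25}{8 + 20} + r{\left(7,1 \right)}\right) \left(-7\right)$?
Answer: $\frac{33}{4} - 14 \sqrt{5} \approx -23.055$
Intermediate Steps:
$r{\left(X,d \right)} = \sqrt{6 + 2 X}$ ($r{\left(X,d \right)} = \sqrt{2 X + 6} = \sqrt{6 + 2 X}$)
$\left(\frac{-8 - 25}{8 + 20} + r{\left(7,1 \right)}\right) \left(-7\right) = \left(\frac{-8 - 25}{8 + 20} + \sqrt{6 + 2 \cdot 7}\right) \left(-7\right) = \left(- \frac{33}{28} + \sqrt{6 + 14}\right) \left(-7\right) = \left(\left(-33\right) \frac{1}{28} + \sqrt{20}\right) \left(-7\right) = \left(- \frac{33}{28} + 2 \sqrt{5}\right) \left(-7\right) = \frac{33}{4} - 14 \sqrt{5}$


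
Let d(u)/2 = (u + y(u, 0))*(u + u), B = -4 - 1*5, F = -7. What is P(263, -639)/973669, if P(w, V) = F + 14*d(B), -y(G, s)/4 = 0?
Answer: 4529/973669 ≈ 0.0046515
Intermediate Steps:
y(G, s) = 0 (y(G, s) = -4*0 = 0)
B = -9 (B = -4 - 5 = -9)
d(u) = 4*u² (d(u) = 2*((u + 0)*(u + u)) = 2*(u*(2*u)) = 2*(2*u²) = 4*u²)
P(w, V) = 4529 (P(w, V) = -7 + 14*(4*(-9)²) = -7 + 14*(4*81) = -7 + 14*324 = -7 + 4536 = 4529)
P(263, -639)/973669 = 4529/973669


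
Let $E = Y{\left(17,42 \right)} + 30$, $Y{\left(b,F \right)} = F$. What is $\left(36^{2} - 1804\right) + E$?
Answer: $-436$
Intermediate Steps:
$E = 72$ ($E = 42 + 30 = 72$)
$\left(36^{2} - 1804\right) + E = \left(36^{2} - 1804\right) + 72 = \left(1296 - 1804\right) + 72 = -508 + 72 = -436$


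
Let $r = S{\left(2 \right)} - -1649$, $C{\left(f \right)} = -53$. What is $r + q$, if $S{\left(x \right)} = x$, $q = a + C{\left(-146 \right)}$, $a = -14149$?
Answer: $-12551$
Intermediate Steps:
$q = -14202$ ($q = -14149 - 53 = -14202$)
$r = 1651$ ($r = 2 - -1649 = 2 + 1649 = 1651$)
$r + q = 1651 - 14202 = -12551$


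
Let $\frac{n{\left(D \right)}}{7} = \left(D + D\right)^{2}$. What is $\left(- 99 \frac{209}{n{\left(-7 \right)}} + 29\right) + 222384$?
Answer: $\frac{305129945}{1372} \approx 2.224 \cdot 10^{5}$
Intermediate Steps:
$n{\left(D \right)} = 28 D^{2}$ ($n{\left(D \right)} = 7 \left(D + D\right)^{2} = 7 \left(2 D\right)^{2} = 7 \cdot 4 D^{2} = 28 D^{2}$)
$\left(- 99 \frac{209}{n{\left(-7 \right)}} + 29\right) + 222384 = \left(- 99 \frac{209}{28 \left(-7\right)^{2}} + 29\right) + 222384 = \left(- 99 \frac{209}{28 \cdot 49} + 29\right) + 222384 = \left(- 99 \cdot \frac{209}{1372} + 29\right) + 222384 = \left(- 99 \cdot 209 \cdot \frac{1}{1372} + 29\right) + 222384 = \left(\left(-99\right) \frac{209}{1372} + 29\right) + 222384 = \left(- \frac{20691}{1372} + 29\right) + 222384 = \frac{19097}{1372} + 222384 = \frac{305129945}{1372}$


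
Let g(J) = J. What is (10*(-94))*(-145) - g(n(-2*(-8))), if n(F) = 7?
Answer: 136293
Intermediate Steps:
(10*(-94))*(-145) - g(n(-2*(-8))) = (10*(-94))*(-145) - 1*7 = -940*(-145) - 7 = 136300 - 7 = 136293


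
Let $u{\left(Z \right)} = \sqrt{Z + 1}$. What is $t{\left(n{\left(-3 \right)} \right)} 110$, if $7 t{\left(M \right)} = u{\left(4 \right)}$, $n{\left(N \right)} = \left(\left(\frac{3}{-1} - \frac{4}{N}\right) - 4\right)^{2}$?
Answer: $\frac{110 \sqrt{5}}{7} \approx 35.138$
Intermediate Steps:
$u{\left(Z \right)} = \sqrt{1 + Z}$
$n{\left(N \right)} = \left(-7 - \frac{4}{N}\right)^{2}$ ($n{\left(N \right)} = \left(\left(3 \left(-1\right) - \frac{4}{N}\right) - 4\right)^{2} = \left(\left(-3 - \frac{4}{N}\right) - 4\right)^{2} = \left(-7 - \frac{4}{N}\right)^{2}$)
$t{\left(M \right)} = \frac{\sqrt{5}}{7}$ ($t{\left(M \right)} = \frac{\sqrt{1 + 4}}{7} = \frac{\sqrt{5}}{7}$)
$t{\left(n{\left(-3 \right)} \right)} 110 = \frac{\sqrt{5}}{7} \cdot 110 = \frac{110 \sqrt{5}}{7}$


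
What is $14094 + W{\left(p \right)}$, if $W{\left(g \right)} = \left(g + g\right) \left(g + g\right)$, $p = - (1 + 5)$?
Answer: $14238$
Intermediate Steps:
$p = -6$ ($p = \left(-1\right) 6 = -6$)
$W{\left(g \right)} = 4 g^{2}$ ($W{\left(g \right)} = 2 g 2 g = 4 g^{2}$)
$14094 + W{\left(p \right)} = 14094 + 4 \left(-6\right)^{2} = 14094 + 4 \cdot 36 = 14094 + 144 = 14238$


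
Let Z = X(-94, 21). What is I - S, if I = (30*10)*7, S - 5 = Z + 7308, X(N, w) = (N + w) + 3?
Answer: -5143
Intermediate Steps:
X(N, w) = 3 + N + w
Z = -70 (Z = 3 - 94 + 21 = -70)
S = 7243 (S = 5 + (-70 + 7308) = 5 + 7238 = 7243)
I = 2100 (I = 300*7 = 2100)
I - S = 2100 - 1*7243 = 2100 - 7243 = -5143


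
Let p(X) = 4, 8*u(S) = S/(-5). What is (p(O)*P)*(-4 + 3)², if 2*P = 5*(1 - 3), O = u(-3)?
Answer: -20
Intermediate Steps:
u(S) = -S/40 (u(S) = (S/(-5))/8 = (S*(-⅕))/8 = (-S/5)/8 = -S/40)
O = 3/40 (O = -1/40*(-3) = 3/40 ≈ 0.075000)
P = -5 (P = (5*(1 - 3))/2 = (5*(-2))/2 = (½)*(-10) = -5)
(p(O)*P)*(-4 + 3)² = (4*(-5))*(-4 + 3)² = -20*(-1)² = -20*1 = -20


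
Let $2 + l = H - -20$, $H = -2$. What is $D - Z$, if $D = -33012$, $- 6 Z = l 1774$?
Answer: $- \frac{84844}{3} \approx -28281.0$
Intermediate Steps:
$l = 16$ ($l = -2 - -18 = -2 + \left(-2 + 20\right) = -2 + 18 = 16$)
$Z = - \frac{14192}{3}$ ($Z = - \frac{16 \cdot 1774}{6} = \left(- \frac{1}{6}\right) 28384 = - \frac{14192}{3} \approx -4730.7$)
$D - Z = -33012 - - \frac{14192}{3} = -33012 + \frac{14192}{3} = - \frac{84844}{3}$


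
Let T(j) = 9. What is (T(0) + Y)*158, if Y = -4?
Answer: 790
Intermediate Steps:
(T(0) + Y)*158 = (9 - 4)*158 = 5*158 = 790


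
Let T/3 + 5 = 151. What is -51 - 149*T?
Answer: -65313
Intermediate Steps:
T = 438 (T = -15 + 3*151 = -15 + 453 = 438)
-51 - 149*T = -51 - 149*438 = -51 - 65262 = -65313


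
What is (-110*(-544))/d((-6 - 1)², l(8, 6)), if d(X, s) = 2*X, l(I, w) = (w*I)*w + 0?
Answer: 29920/49 ≈ 610.61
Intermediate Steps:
l(I, w) = I*w² (l(I, w) = (I*w)*w + 0 = I*w² + 0 = I*w²)
(-110*(-544))/d((-6 - 1)², l(8, 6)) = (-110*(-544))/((2*(-6 - 1)²)) = 59840/((2*(-7)²)) = 59840/((2*49)) = 59840/98 = 59840*(1/98) = 29920/49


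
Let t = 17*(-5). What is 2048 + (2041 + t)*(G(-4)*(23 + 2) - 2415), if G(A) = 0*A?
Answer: -4721692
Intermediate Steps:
t = -85
G(A) = 0
2048 + (2041 + t)*(G(-4)*(23 + 2) - 2415) = 2048 + (2041 - 85)*(0*(23 + 2) - 2415) = 2048 + 1956*(0*25 - 2415) = 2048 + 1956*(0 - 2415) = 2048 + 1956*(-2415) = 2048 - 4723740 = -4721692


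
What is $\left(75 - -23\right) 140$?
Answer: $13720$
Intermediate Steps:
$\left(75 - -23\right) 140 = \left(75 + \left(-49 + 72\right)\right) 140 = \left(75 + 23\right) 140 = 98 \cdot 140 = 13720$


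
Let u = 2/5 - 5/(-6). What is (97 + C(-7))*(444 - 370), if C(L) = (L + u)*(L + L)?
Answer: 197284/15 ≈ 13152.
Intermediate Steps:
u = 37/30 (u = 2*(⅕) - 5*(-⅙) = ⅖ + ⅚ = 37/30 ≈ 1.2333)
C(L) = 2*L*(37/30 + L) (C(L) = (L + 37/30)*(L + L) = (37/30 + L)*(2*L) = 2*L*(37/30 + L))
(97 + C(-7))*(444 - 370) = (97 + (1/15)*(-7)*(37 + 30*(-7)))*(444 - 370) = (97 + (1/15)*(-7)*(37 - 210))*74 = (97 + (1/15)*(-7)*(-173))*74 = (97 + 1211/15)*74 = (2666/15)*74 = 197284/15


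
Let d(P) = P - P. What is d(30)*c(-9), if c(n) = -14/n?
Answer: 0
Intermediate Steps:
d(P) = 0
d(30)*c(-9) = 0*(-14/(-9)) = 0*(-14*(-⅑)) = 0*(14/9) = 0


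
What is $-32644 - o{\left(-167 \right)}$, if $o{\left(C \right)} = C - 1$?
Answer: $-32476$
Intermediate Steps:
$o{\left(C \right)} = -1 + C$
$-32644 - o{\left(-167 \right)} = -32644 - \left(-1 - 167\right) = -32644 - -168 = -32644 + 168 = -32476$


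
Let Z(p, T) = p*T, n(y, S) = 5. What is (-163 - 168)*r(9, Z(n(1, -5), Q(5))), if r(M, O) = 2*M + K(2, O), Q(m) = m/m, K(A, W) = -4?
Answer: -4634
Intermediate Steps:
Q(m) = 1
Z(p, T) = T*p
r(M, O) = -4 + 2*M (r(M, O) = 2*M - 4 = -4 + 2*M)
(-163 - 168)*r(9, Z(n(1, -5), Q(5))) = (-163 - 168)*(-4 + 2*9) = -331*(-4 + 18) = -331*14 = -4634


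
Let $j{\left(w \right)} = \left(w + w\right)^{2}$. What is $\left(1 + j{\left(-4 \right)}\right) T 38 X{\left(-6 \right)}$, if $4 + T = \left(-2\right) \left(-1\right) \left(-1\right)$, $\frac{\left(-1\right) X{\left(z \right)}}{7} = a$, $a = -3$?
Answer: $-311220$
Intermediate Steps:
$X{\left(z \right)} = 21$ ($X{\left(z \right)} = \left(-7\right) \left(-3\right) = 21$)
$T = -6$ ($T = -4 + \left(-2\right) \left(-1\right) \left(-1\right) = -4 + 2 \left(-1\right) = -4 - 2 = -6$)
$j{\left(w \right)} = 4 w^{2}$ ($j{\left(w \right)} = \left(2 w\right)^{2} = 4 w^{2}$)
$\left(1 + j{\left(-4 \right)}\right) T 38 X{\left(-6 \right)} = \left(1 + 4 \left(-4\right)^{2}\right) \left(-6\right) 38 \cdot 21 = \left(1 + 4 \cdot 16\right) \left(-6\right) 38 \cdot 21 = \left(1 + 64\right) \left(-6\right) 38 \cdot 21 = 65 \left(-6\right) 38 \cdot 21 = \left(-390\right) 38 \cdot 21 = \left(-14820\right) 21 = -311220$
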